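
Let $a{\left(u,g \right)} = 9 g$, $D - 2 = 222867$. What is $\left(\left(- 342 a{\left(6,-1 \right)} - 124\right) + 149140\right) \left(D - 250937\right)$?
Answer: $-4268974392$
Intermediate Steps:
$D = 222869$ ($D = 2 + 222867 = 222869$)
$\left(\left(- 342 a{\left(6,-1 \right)} - 124\right) + 149140\right) \left(D - 250937\right) = \left(\left(- 342 \cdot 9 \left(-1\right) - 124\right) + 149140\right) \left(222869 - 250937\right) = \left(\left(\left(-342\right) \left(-9\right) - 124\right) + 149140\right) \left(-28068\right) = \left(\left(3078 - 124\right) + 149140\right) \left(-28068\right) = \left(2954 + 149140\right) \left(-28068\right) = 152094 \left(-28068\right) = -4268974392$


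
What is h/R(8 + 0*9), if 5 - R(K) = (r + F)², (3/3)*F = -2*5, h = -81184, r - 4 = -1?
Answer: 20296/11 ≈ 1845.1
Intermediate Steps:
r = 3 (r = 4 - 1 = 3)
F = -10 (F = -2*5 = -10)
R(K) = -44 (R(K) = 5 - (3 - 10)² = 5 - 1*(-7)² = 5 - 1*49 = 5 - 49 = -44)
h/R(8 + 0*9) = -81184/(-44) = -81184*(-1/44) = 20296/11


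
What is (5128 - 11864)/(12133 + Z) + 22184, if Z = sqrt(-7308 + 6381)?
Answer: 408204822182/18401327 + 2526*I*sqrt(103)/18401327 ≈ 22183.0 + 0.0013932*I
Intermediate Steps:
Z = 3*I*sqrt(103) (Z = sqrt(-927) = 3*I*sqrt(103) ≈ 30.447*I)
(5128 - 11864)/(12133 + Z) + 22184 = (5128 - 11864)/(12133 + 3*I*sqrt(103)) + 22184 = -6736/(12133 + 3*I*sqrt(103)) + 22184 = 22184 - 6736/(12133 + 3*I*sqrt(103))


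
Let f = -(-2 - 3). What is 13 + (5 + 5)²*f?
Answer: 513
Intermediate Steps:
f = 5 (f = -1*(-5) = 5)
13 + (5 + 5)²*f = 13 + (5 + 5)²*5 = 13 + 10²*5 = 13 + 100*5 = 13 + 500 = 513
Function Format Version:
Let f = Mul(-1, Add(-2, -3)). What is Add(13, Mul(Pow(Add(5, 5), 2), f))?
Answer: 513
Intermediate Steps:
f = 5 (f = Mul(-1, -5) = 5)
Add(13, Mul(Pow(Add(5, 5), 2), f)) = Add(13, Mul(Pow(Add(5, 5), 2), 5)) = Add(13, Mul(Pow(10, 2), 5)) = Add(13, Mul(100, 5)) = Add(13, 500) = 513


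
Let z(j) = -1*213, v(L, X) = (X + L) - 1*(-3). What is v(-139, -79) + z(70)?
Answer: -428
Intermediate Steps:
v(L, X) = 3 + L + X (v(L, X) = (L + X) + 3 = 3 + L + X)
z(j) = -213
v(-139, -79) + z(70) = (3 - 139 - 79) - 213 = -215 - 213 = -428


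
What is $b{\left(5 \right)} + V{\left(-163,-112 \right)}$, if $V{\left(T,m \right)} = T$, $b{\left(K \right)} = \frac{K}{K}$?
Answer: $-162$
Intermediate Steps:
$b{\left(K \right)} = 1$
$b{\left(5 \right)} + V{\left(-163,-112 \right)} = 1 - 163 = -162$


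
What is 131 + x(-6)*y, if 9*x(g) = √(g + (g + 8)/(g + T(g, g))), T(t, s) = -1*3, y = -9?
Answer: 131 - 2*I*√14/3 ≈ 131.0 - 2.4944*I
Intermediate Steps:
T(t, s) = -3
x(g) = √(g + (8 + g)/(-3 + g))/9 (x(g) = √(g + (g + 8)/(g - 3))/9 = √(g + (8 + g)/(-3 + g))/9)
131 + x(-6)*y = 131 + (√((8 - 6 - 6*(-3 - 6))/(-3 - 6))/9)*(-9) = 131 + (√((8 - 6 - 6*(-9))/(-9))/9)*(-9) = 131 + (√(-(8 - 6 + 54)/9)/9)*(-9) = 131 + (√(-⅑*56)/9)*(-9) = 131 + (√(-56/9)/9)*(-9) = 131 + ((2*I*√14/3)/9)*(-9) = 131 + (2*I*√14/27)*(-9) = 131 - 2*I*√14/3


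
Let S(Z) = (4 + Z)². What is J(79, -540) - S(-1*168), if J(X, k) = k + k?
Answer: -27976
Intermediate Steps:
J(X, k) = 2*k
J(79, -540) - S(-1*168) = 2*(-540) - (4 - 1*168)² = -1080 - (4 - 168)² = -1080 - 1*(-164)² = -1080 - 1*26896 = -1080 - 26896 = -27976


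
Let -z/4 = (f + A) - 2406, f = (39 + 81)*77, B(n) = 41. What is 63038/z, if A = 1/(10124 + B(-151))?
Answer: -320390635/138935222 ≈ -2.3060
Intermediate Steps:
A = 1/10165 (A = 1/(10124 + 41) = 1/10165 ≈ 9.8377e-5)
f = 9240 (f = 120*77 = 9240)
z = -277870444/10165 (z = -4*((9240 + 1/10165) - 2406) = -4*(93924601/10165 - 2406) = -4*69467611/10165 = -277870444/10165 ≈ -27336.)
63038/z = 63038/(-277870444/10165) = 63038*(-10165/277870444) = -320390635/138935222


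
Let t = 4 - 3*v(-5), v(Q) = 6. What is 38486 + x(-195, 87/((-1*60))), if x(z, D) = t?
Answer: 38472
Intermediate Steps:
t = -14 (t = 4 - 3*6 = 4 - 18 = -14)
x(z, D) = -14
38486 + x(-195, 87/((-1*60))) = 38486 - 14 = 38472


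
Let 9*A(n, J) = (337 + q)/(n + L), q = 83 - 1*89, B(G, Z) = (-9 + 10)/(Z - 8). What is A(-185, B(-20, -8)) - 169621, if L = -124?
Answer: -471716332/2781 ≈ -1.6962e+5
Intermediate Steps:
B(G, Z) = 1/(-8 + Z)
q = -6 (q = 83 - 89 = -6)
A(n, J) = 331/(9*(-124 + n)) (A(n, J) = ((337 - 6)/(n - 124))/9 = (331/(-124 + n))/9 = 331/(9*(-124 + n)))
A(-185, B(-20, -8)) - 169621 = 331/(9*(-124 - 185)) - 169621 = (331/9)/(-309) - 169621 = (331/9)*(-1/309) - 169621 = -331/2781 - 169621 = -471716332/2781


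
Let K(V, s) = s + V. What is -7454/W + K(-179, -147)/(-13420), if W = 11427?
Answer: -48153739/76675170 ≈ -0.62802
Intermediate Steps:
K(V, s) = V + s
-7454/W + K(-179, -147)/(-13420) = -7454/11427 + (-179 - 147)/(-13420) = -7454*1/11427 - 326*(-1/13420) = -7454/11427 + 163/6710 = -48153739/76675170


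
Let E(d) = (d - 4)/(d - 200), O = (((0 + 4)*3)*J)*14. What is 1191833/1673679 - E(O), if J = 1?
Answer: 78155503/13389432 ≈ 5.8371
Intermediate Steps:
O = 168 (O = (((0 + 4)*3)*1)*14 = ((4*3)*1)*14 = (12*1)*14 = 12*14 = 168)
E(d) = (-4 + d)/(-200 + d)
1191833/1673679 - E(O) = 1191833/1673679 - (-4 + 168)/(-200 + 168) = 1191833*(1/1673679) - 164/(-32) = 1191833/1673679 - (-1)*164/32 = 1191833/1673679 - 1*(-41/8) = 1191833/1673679 + 41/8 = 78155503/13389432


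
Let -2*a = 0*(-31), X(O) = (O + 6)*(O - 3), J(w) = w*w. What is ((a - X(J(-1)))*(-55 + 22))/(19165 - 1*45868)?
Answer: 154/8901 ≈ 0.017301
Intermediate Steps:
J(w) = w**2
X(O) = (-3 + O)*(6 + O) (X(O) = (6 + O)*(-3 + O) = (-3 + O)*(6 + O))
a = 0 (a = -0*(-31) = -1/2*0 = 0)
((a - X(J(-1)))*(-55 + 22))/(19165 - 1*45868) = ((0 - (-18 + ((-1)**2)**2 + 3*(-1)**2))*(-55 + 22))/(19165 - 1*45868) = ((0 - (-18 + 1**2 + 3*1))*(-33))/(19165 - 45868) = ((0 - (-18 + 1 + 3))*(-33))/(-26703) = ((0 - 1*(-14))*(-33))*(-1/26703) = ((0 + 14)*(-33))*(-1/26703) = (14*(-33))*(-1/26703) = -462*(-1/26703) = 154/8901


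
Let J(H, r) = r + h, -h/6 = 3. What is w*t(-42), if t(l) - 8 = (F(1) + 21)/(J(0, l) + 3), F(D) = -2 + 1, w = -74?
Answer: -32264/57 ≈ -566.04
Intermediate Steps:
h = -18 (h = -6*3 = -18)
F(D) = -1
J(H, r) = -18 + r (J(H, r) = r - 18 = -18 + r)
t(l) = 8 + 20/(-15 + l) (t(l) = 8 + (-1 + 21)/((-18 + l) + 3) = 8 + 20/(-15 + l))
w*t(-42) = -296*(-25 + 2*(-42))/(-15 - 42) = -296*(-25 - 84)/(-57) = -296*(-1)*(-109)/57 = -74*436/57 = -32264/57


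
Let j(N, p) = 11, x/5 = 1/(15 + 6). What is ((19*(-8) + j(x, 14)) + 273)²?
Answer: 17424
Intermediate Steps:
x = 5/21 (x = 5/(15 + 6) = 5/21 ≈ 0.23810)
((19*(-8) + j(x, 14)) + 273)² = ((19*(-8) + 11) + 273)² = ((-152 + 11) + 273)² = (-141 + 273)² = 132² = 17424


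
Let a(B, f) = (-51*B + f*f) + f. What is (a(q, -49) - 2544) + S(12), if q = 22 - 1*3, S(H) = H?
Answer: -1149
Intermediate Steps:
q = 19 (q = 22 - 3 = 19)
a(B, f) = f + f² - 51*B (a(B, f) = (-51*B + f²) + f = (f² - 51*B) + f = f + f² - 51*B)
(a(q, -49) - 2544) + S(12) = ((-49 + (-49)² - 51*19) - 2544) + 12 = ((-49 + 2401 - 969) - 2544) + 12 = (1383 - 2544) + 12 = -1161 + 12 = -1149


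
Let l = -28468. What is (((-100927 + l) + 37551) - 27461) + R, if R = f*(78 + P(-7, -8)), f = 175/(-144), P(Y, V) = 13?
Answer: -17195845/144 ≈ -1.1942e+5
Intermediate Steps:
f = -175/144 (f = 175*(-1/144) = -175/144 ≈ -1.2153)
R = -15925/144 (R = -175*(78 + 13)/144 = -175/144*91 = -15925/144 ≈ -110.59)
(((-100927 + l) + 37551) - 27461) + R = (((-100927 - 28468) + 37551) - 27461) - 15925/144 = ((-129395 + 37551) - 27461) - 15925/144 = (-91844 - 27461) - 15925/144 = -119305 - 15925/144 = -17195845/144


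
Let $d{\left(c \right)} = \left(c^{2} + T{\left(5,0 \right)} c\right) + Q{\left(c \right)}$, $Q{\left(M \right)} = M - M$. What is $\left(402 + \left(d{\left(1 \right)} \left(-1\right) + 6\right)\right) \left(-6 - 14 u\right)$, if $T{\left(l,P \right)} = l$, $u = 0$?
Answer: $-2412$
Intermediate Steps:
$Q{\left(M \right)} = 0$
$d{\left(c \right)} = c^{2} + 5 c$ ($d{\left(c \right)} = \left(c^{2} + 5 c\right) + 0 = c^{2} + 5 c$)
$\left(402 + \left(d{\left(1 \right)} \left(-1\right) + 6\right)\right) \left(-6 - 14 u\right) = \left(402 + \left(1 \left(5 + 1\right) \left(-1\right) + 6\right)\right) \left(-6 - 0\right) = \left(402 + \left(1 \cdot 6 \left(-1\right) + 6\right)\right) \left(-6 + 0\right) = \left(402 + \left(6 \left(-1\right) + 6\right)\right) \left(-6\right) = \left(402 + \left(-6 + 6\right)\right) \left(-6\right) = \left(402 + 0\right) \left(-6\right) = 402 \left(-6\right) = -2412$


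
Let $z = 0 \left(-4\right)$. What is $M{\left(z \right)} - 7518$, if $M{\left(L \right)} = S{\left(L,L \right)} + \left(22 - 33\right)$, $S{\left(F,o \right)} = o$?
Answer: $-7529$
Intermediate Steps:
$z = 0$
$M{\left(L \right)} = -11 + L$ ($M{\left(L \right)} = L + \left(22 - 33\right) = L - 11 = -11 + L$)
$M{\left(z \right)} - 7518 = \left(-11 + 0\right) - 7518 = -11 - 7518 = -7529$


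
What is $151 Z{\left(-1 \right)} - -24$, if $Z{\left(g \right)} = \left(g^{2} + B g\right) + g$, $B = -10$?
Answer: $1534$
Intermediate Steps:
$Z{\left(g \right)} = g^{2} - 9 g$ ($Z{\left(g \right)} = \left(g^{2} - 10 g\right) + g = g^{2} - 9 g$)
$151 Z{\left(-1 \right)} - -24 = 151 \left(- (-9 - 1)\right) - -24 = 151 \left(\left(-1\right) \left(-10\right)\right) + 24 = 151 \cdot 10 + 24 = 1510 + 24 = 1534$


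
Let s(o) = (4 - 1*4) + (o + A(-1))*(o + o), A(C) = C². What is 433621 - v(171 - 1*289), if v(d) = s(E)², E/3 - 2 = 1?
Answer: 401221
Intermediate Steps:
E = 9 (E = 6 + 3*1 = 6 + 3 = 9)
s(o) = 2*o*(1 + o) (s(o) = (4 - 1*4) + (o + (-1)²)*(o + o) = (4 - 4) + (o + 1)*(2*o) = 0 + (1 + o)*(2*o) = 0 + 2*o*(1 + o) = 2*o*(1 + o))
v(d) = 32400 (v(d) = (2*9*(1 + 9))² = (2*9*10)² = 180² = 32400)
433621 - v(171 - 1*289) = 433621 - 1*32400 = 433621 - 32400 = 401221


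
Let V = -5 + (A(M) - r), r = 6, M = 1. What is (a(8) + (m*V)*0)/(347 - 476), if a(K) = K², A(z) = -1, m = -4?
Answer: -64/129 ≈ -0.49612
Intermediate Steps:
V = -12 (V = -5 + (-1 - 1*6) = -5 + (-1 - 6) = -5 - 7 = -12)
(a(8) + (m*V)*0)/(347 - 476) = (8² - 4*(-12)*0)/(347 - 476) = (64 + 48*0)/(-129) = (64 + 0)*(-1/129) = 64*(-1/129) = -64/129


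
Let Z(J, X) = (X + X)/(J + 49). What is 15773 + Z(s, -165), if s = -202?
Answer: 804533/51 ≈ 15775.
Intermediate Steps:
Z(J, X) = 2*X/(49 + J) (Z(J, X) = (2*X)/(49 + J) = 2*X/(49 + J))
15773 + Z(s, -165) = 15773 + 2*(-165)/(49 - 202) = 15773 + 2*(-165)/(-153) = 15773 + 2*(-165)*(-1/153) = 15773 + 110/51 = 804533/51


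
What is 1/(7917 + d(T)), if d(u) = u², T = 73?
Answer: 1/13246 ≈ 7.5495e-5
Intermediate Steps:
1/(7917 + d(T)) = 1/(7917 + 73²) = 1/(7917 + 5329) = 1/13246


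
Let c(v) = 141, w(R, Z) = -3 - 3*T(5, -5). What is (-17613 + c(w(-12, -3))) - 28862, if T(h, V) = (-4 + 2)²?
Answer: -46334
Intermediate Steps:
T(h, V) = 4 (T(h, V) = (-2)² = 4)
w(R, Z) = -15 (w(R, Z) = -3 - 3*4 = -3 - 12 = -15)
(-17613 + c(w(-12, -3))) - 28862 = (-17613 + 141) - 28862 = -17472 - 28862 = -46334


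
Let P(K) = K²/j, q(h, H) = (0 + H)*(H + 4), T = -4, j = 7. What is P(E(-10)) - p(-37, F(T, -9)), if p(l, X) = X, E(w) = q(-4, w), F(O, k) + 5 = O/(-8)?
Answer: 7263/14 ≈ 518.79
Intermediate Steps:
q(h, H) = H*(4 + H)
F(O, k) = -5 - O/8 (F(O, k) = -5 + O/(-8) = -5 + O*(-⅛) = -5 - O/8)
E(w) = w*(4 + w)
P(K) = K²/7
P(E(-10)) - p(-37, F(T, -9)) = (-10*(4 - 10))²/7 - (-5 - ⅛*(-4)) = (-10*(-6))²/7 - (-5 + ½) = (⅐)*60² - 1*(-9/2) = (⅐)*3600 + 9/2 = 3600/7 + 9/2 = 7263/14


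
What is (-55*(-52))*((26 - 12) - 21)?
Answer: -20020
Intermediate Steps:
(-55*(-52))*((26 - 12) - 21) = 2860*(14 - 21) = 2860*(-7) = -20020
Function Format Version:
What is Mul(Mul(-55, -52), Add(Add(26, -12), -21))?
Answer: -20020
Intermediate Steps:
Mul(Mul(-55, -52), Add(Add(26, -12), -21)) = Mul(2860, Add(14, -21)) = Mul(2860, -7) = -20020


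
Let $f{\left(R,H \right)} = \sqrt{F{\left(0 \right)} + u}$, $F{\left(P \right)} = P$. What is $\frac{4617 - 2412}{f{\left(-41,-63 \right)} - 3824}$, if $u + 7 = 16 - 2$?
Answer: $- \frac{2810640}{4874323} - \frac{735 \sqrt{7}}{4874323} \approx -0.57702$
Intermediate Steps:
$u = 7$ ($u = -7 + \left(16 - 2\right) = -7 + 14 = 7$)
$f{\left(R,H \right)} = \sqrt{7}$ ($f{\left(R,H \right)} = \sqrt{0 + 7} = \sqrt{7}$)
$\frac{4617 - 2412}{f{\left(-41,-63 \right)} - 3824} = \frac{4617 - 2412}{\sqrt{7} - 3824} = \frac{2205}{-3824 + \sqrt{7}}$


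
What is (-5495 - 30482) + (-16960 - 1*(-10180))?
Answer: -42757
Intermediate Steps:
(-5495 - 30482) + (-16960 - 1*(-10180)) = -35977 + (-16960 + 10180) = -35977 - 6780 = -42757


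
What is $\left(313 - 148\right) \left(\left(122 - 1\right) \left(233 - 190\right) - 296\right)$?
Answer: $809655$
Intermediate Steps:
$\left(313 - 148\right) \left(\left(122 - 1\right) \left(233 - 190\right) - 296\right) = 165 \left(121 \cdot 43 - 296\right) = 165 \left(5203 - 296\right) = 165 \cdot 4907 = 809655$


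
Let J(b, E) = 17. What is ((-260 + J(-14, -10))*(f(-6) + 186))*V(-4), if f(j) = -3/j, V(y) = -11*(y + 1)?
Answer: -2991087/2 ≈ -1.4955e+6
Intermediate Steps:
V(y) = -11 - 11*y (V(y) = -11*(1 + y) = -11 - 11*y)
((-260 + J(-14, -10))*(f(-6) + 186))*V(-4) = ((-260 + 17)*(-3/(-6) + 186))*(-11 - 11*(-4)) = (-243*(-3*(-1/6) + 186))*(-11 + 44) = -243*(1/2 + 186)*33 = -243*373/2*33 = -90639/2*33 = -2991087/2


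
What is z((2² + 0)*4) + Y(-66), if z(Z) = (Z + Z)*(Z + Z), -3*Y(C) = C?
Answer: 1046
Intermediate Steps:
Y(C) = -C/3
z(Z) = 4*Z² (z(Z) = (2*Z)*(2*Z) = 4*Z²)
z((2² + 0)*4) + Y(-66) = 4*((2² + 0)*4)² - ⅓*(-66) = 4*((4 + 0)*4)² + 22 = 4*(4*4)² + 22 = 4*16² + 22 = 4*256 + 22 = 1024 + 22 = 1046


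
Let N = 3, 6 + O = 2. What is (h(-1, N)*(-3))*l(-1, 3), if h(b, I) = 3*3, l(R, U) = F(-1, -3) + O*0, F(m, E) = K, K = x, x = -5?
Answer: 135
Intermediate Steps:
O = -4 (O = -6 + 2 = -4)
K = -5
F(m, E) = -5
l(R, U) = -5 (l(R, U) = -5 - 4*0 = -5 + 0 = -5)
h(b, I) = 9
(h(-1, N)*(-3))*l(-1, 3) = (9*(-3))*(-5) = -27*(-5) = 135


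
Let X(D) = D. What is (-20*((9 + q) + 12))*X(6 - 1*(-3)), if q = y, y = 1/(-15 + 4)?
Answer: -41400/11 ≈ -3763.6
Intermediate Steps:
y = -1/11 (y = 1/(-11) = -1/11 ≈ -0.090909)
q = -1/11 ≈ -0.090909
(-20*((9 + q) + 12))*X(6 - 1*(-3)) = (-20*((9 - 1/11) + 12))*(6 - 1*(-3)) = (-20*(98/11 + 12))*(6 + 3) = -20*230/11*9 = -4600/11*9 = -41400/11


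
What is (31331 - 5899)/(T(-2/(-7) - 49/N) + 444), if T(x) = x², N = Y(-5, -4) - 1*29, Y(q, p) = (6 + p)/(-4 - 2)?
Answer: 9650324992/169930489 ≈ 56.790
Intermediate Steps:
Y(q, p) = -1 - p/6 (Y(q, p) = (6 + p)/(-6) = (6 + p)*(-⅙) = -1 - p/6)
N = -88/3 (N = (-1 - ⅙*(-4)) - 1*29 = (-1 + ⅔) - 29 = -⅓ - 29 = -88/3 ≈ -29.333)
(31331 - 5899)/(T(-2/(-7) - 49/N) + 444) = (31331 - 5899)/((-2/(-7) - 49/(-88/3))² + 444) = 25432/((-2*(-⅐) - 49*(-3/88))² + 444) = 25432/((2/7 + 147/88)² + 444) = 25432/((1205/616)² + 444) = 25432/(1452025/379456 + 444) = 25432/(169930489/379456) = 25432*(379456/169930489) = 9650324992/169930489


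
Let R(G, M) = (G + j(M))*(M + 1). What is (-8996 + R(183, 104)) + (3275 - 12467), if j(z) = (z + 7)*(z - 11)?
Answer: 1084942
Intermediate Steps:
j(z) = (-11 + z)*(7 + z) (j(z) = (7 + z)*(-11 + z) = (-11 + z)*(7 + z))
R(G, M) = (1 + M)*(-77 + G + M² - 4*M) (R(G, M) = (G + (-77 + M² - 4*M))*(M + 1) = (-77 + G + M² - 4*M)*(1 + M) = (1 + M)*(-77 + G + M² - 4*M))
(-8996 + R(183, 104)) + (3275 - 12467) = (-8996 + (-77 + 183 + 104³ - 81*104 - 3*104² + 183*104)) + (3275 - 12467) = (-8996 + (-77 + 183 + 1124864 - 8424 - 3*10816 + 19032)) - 9192 = (-8996 + (-77 + 183 + 1124864 - 8424 - 32448 + 19032)) - 9192 = (-8996 + 1103130) - 9192 = 1094134 - 9192 = 1084942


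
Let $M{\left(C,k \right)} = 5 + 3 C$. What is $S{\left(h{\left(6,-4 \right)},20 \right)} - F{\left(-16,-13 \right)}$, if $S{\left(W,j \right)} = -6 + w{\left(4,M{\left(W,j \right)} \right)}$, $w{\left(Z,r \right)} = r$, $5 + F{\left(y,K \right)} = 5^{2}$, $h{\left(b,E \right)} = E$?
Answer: $-33$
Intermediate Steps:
$F{\left(y,K \right)} = 20$ ($F{\left(y,K \right)} = -5 + 5^{2} = -5 + 25 = 20$)
$S{\left(W,j \right)} = -1 + 3 W$ ($S{\left(W,j \right)} = -6 + \left(5 + 3 W\right) = -1 + 3 W$)
$S{\left(h{\left(6,-4 \right)},20 \right)} - F{\left(-16,-13 \right)} = \left(-1 + 3 \left(-4\right)\right) - 20 = \left(-1 - 12\right) - 20 = -13 - 20 = -33$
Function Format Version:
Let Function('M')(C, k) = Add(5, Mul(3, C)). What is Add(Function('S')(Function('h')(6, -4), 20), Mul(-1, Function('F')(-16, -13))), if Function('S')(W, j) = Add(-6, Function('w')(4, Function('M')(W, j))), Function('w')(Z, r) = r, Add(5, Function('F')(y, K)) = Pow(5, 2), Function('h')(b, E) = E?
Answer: -33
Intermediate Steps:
Function('F')(y, K) = 20 (Function('F')(y, K) = Add(-5, Pow(5, 2)) = Add(-5, 25) = 20)
Function('S')(W, j) = Add(-1, Mul(3, W)) (Function('S')(W, j) = Add(-6, Add(5, Mul(3, W))) = Add(-1, Mul(3, W)))
Add(Function('S')(Function('h')(6, -4), 20), Mul(-1, Function('F')(-16, -13))) = Add(Add(-1, Mul(3, -4)), Mul(-1, 20)) = Add(Add(-1, -12), -20) = Add(-13, -20) = -33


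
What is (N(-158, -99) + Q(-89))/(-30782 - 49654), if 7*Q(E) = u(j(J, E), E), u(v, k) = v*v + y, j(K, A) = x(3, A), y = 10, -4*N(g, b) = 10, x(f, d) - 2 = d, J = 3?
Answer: -5041/375368 ≈ -0.013429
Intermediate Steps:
x(f, d) = 2 + d
N(g, b) = -5/2 (N(g, b) = -¼*10 = -5/2)
j(K, A) = 2 + A
u(v, k) = 10 + v² (u(v, k) = v*v + 10 = v² + 10 = 10 + v²)
Q(E) = 10/7 + (2 + E)²/7 (Q(E) = (10 + (2 + E)²)/7 = 10/7 + (2 + E)²/7)
(N(-158, -99) + Q(-89))/(-30782 - 49654) = (-5/2 + (10/7 + (2 - 89)²/7))/(-30782 - 49654) = (-5/2 + (10/7 + (⅐)*(-87)²))/(-80436) = (-5/2 + (10/7 + (⅐)*7569))*(-1/80436) = (-5/2 + (10/7 + 7569/7))*(-1/80436) = (-5/2 + 7579/7)*(-1/80436) = (15123/14)*(-1/80436) = -5041/375368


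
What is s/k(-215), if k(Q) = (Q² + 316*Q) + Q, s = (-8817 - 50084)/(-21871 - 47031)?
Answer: -58901/1511020860 ≈ -3.8981e-5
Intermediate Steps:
s = 58901/68902 (s = -58901/(-68902) = -58901*(-1/68902) = 58901/68902 ≈ 0.85485)
k(Q) = Q² + 317*Q
s/k(-215) = 58901/(68902*((-215*(317 - 215)))) = 58901/(68902*((-215*102))) = (58901/68902)/(-21930) = (58901/68902)*(-1/21930) = -58901/1511020860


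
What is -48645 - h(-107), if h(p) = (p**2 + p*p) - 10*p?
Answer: -72613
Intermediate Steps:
h(p) = -10*p + 2*p**2 (h(p) = (p**2 + p**2) - 10*p = 2*p**2 - 10*p = -10*p + 2*p**2)
-48645 - h(-107) = -48645 - 2*(-107)*(-5 - 107) = -48645 - 2*(-107)*(-112) = -48645 - 1*23968 = -48645 - 23968 = -72613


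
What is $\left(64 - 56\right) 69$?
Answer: $552$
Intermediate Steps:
$\left(64 - 56\right) 69 = 8 \cdot 69 = 552$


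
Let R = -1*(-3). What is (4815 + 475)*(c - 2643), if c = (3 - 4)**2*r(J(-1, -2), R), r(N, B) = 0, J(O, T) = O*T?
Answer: -13981470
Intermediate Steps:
R = 3
c = 0 (c = (3 - 4)**2*0 = (-1)**2*0 = 1*0 = 0)
(4815 + 475)*(c - 2643) = (4815 + 475)*(0 - 2643) = 5290*(-2643) = -13981470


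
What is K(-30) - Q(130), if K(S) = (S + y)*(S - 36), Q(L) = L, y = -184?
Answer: 13994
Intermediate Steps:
K(S) = (-184 + S)*(-36 + S) (K(S) = (S - 184)*(S - 36) = (-184 + S)*(-36 + S))
K(-30) - Q(130) = (6624 + (-30)**2 - 220*(-30)) - 1*130 = (6624 + 900 + 6600) - 130 = 14124 - 130 = 13994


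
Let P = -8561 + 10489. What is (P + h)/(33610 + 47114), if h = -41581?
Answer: -39653/80724 ≈ -0.49122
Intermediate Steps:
P = 1928
(P + h)/(33610 + 47114) = (1928 - 41581)/(33610 + 47114) = -39653/80724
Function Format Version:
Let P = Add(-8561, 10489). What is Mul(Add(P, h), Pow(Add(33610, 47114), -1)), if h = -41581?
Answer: Rational(-39653, 80724) ≈ -0.49122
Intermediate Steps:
P = 1928
Mul(Add(P, h), Pow(Add(33610, 47114), -1)) = Mul(Add(1928, -41581), Pow(Add(33610, 47114), -1)) = Mul(-39653, Pow(80724, -1)) = Mul(-39653, Rational(1, 80724)) = Rational(-39653, 80724)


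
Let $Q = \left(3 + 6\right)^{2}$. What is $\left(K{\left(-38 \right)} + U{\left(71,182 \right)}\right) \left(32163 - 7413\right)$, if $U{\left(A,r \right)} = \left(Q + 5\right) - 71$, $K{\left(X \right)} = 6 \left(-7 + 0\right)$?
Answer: $-668250$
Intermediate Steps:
$K{\left(X \right)} = -42$ ($K{\left(X \right)} = 6 \left(-7\right) = -42$)
$Q = 81$ ($Q = 9^{2} = 81$)
$U{\left(A,r \right)} = 15$ ($U{\left(A,r \right)} = \left(81 + 5\right) - 71 = 86 - 71 = 15$)
$\left(K{\left(-38 \right)} + U{\left(71,182 \right)}\right) \left(32163 - 7413\right) = \left(-42 + 15\right) \left(32163 - 7413\right) = \left(-27\right) 24750 = -668250$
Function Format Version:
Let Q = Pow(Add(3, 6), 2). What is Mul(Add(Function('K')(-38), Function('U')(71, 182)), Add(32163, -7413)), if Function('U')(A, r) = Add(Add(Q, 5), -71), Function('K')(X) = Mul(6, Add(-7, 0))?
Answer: -668250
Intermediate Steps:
Function('K')(X) = -42 (Function('K')(X) = Mul(6, -7) = -42)
Q = 81 (Q = Pow(9, 2) = 81)
Function('U')(A, r) = 15 (Function('U')(A, r) = Add(Add(81, 5), -71) = Add(86, -71) = 15)
Mul(Add(Function('K')(-38), Function('U')(71, 182)), Add(32163, -7413)) = Mul(Add(-42, 15), Add(32163, -7413)) = Mul(-27, 24750) = -668250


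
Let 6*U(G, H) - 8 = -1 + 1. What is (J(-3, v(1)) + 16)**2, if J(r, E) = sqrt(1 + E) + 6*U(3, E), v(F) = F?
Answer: (24 + sqrt(2))**2 ≈ 645.88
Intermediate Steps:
U(G, H) = 4/3 (U(G, H) = 4/3 + (-1 + 1)/6 = 4/3 + (1/6)*0 = 4/3 + 0 = 4/3)
J(r, E) = 8 + sqrt(1 + E) (J(r, E) = sqrt(1 + E) + 6*(4/3) = sqrt(1 + E) + 8 = 8 + sqrt(1 + E))
(J(-3, v(1)) + 16)**2 = ((8 + sqrt(1 + 1)) + 16)**2 = ((8 + sqrt(2)) + 16)**2 = (24 + sqrt(2))**2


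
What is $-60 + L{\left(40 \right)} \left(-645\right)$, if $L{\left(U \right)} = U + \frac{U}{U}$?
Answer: $-26505$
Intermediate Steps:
$L{\left(U \right)} = 1 + U$ ($L{\left(U \right)} = U + 1 = 1 + U$)
$-60 + L{\left(40 \right)} \left(-645\right) = -60 + \left(1 + 40\right) \left(-645\right) = -60 + 41 \left(-645\right) = -60 - 26445 = -26505$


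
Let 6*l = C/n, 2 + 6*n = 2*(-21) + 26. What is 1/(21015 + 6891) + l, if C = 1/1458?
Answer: -277/122060844 ≈ -2.2694e-6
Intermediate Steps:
C = 1/1458 ≈ 0.00068587
n = -3 (n = -⅓ + (2*(-21) + 26)/6 = -⅓ + (-42 + 26)/6 = -⅓ + (⅙)*(-16) = -⅓ - 8/3 = -3)
l = -1/26244 (l = ((1/1458)/(-3))/6 = ((1/1458)*(-⅓))/6 = (⅙)*(-1/4374) = -1/26244 ≈ -3.8104e-5)
1/(21015 + 6891) + l = 1/(21015 + 6891) - 1/26244 = 1/27906 - 1/26244 = -277/122060844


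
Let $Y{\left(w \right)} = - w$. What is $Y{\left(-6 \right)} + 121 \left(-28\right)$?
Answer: $-3382$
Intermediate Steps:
$Y{\left(-6 \right)} + 121 \left(-28\right) = \left(-1\right) \left(-6\right) + 121 \left(-28\right) = 6 - 3388 = -3382$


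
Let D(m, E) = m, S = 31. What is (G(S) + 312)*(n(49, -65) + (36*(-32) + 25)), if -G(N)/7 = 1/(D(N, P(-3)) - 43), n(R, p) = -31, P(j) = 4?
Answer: -723943/2 ≈ -3.6197e+5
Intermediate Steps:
G(N) = -7/(-43 + N) (G(N) = -7/(N - 43) = -7/(-43 + N))
(G(S) + 312)*(n(49, -65) + (36*(-32) + 25)) = (-7/(-43 + 31) + 312)*(-31 + (36*(-32) + 25)) = (-7/(-12) + 312)*(-31 + (-1152 + 25)) = (-7*(-1/12) + 312)*(-31 - 1127) = (7/12 + 312)*(-1158) = (3751/12)*(-1158) = -723943/2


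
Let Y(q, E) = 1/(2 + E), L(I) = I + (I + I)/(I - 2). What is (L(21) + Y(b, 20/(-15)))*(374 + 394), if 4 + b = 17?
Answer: 360576/19 ≈ 18978.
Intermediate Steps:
b = 13 (b = -4 + 17 = 13)
L(I) = I + 2*I/(-2 + I) (L(I) = I + (2*I)/(-2 + I) = I + 2*I/(-2 + I))
(L(21) + Y(b, 20/(-15)))*(374 + 394) = (21²/(-2 + 21) + 1/(2 + 20/(-15)))*(374 + 394) = (441/19 + 1/(2 + 20*(-1/15)))*768 = (441*(1/19) + 1/(2 - 4/3))*768 = (441/19 + 1/(⅔))*768 = (441/19 + 3/2)*768 = (939/38)*768 = 360576/19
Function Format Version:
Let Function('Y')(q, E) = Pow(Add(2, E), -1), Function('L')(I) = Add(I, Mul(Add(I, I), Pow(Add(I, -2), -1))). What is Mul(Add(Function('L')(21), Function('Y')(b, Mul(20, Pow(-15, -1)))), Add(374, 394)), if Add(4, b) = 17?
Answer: Rational(360576, 19) ≈ 18978.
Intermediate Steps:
b = 13 (b = Add(-4, 17) = 13)
Function('L')(I) = Add(I, Mul(2, I, Pow(Add(-2, I), -1))) (Function('L')(I) = Add(I, Mul(Mul(2, I), Pow(Add(-2, I), -1))) = Add(I, Mul(2, I, Pow(Add(-2, I), -1))))
Mul(Add(Function('L')(21), Function('Y')(b, Mul(20, Pow(-15, -1)))), Add(374, 394)) = Mul(Add(Mul(Pow(21, 2), Pow(Add(-2, 21), -1)), Pow(Add(2, Mul(20, Pow(-15, -1))), -1)), Add(374, 394)) = Mul(Add(Mul(441, Pow(19, -1)), Pow(Add(2, Mul(20, Rational(-1, 15))), -1)), 768) = Mul(Add(Mul(441, Rational(1, 19)), Pow(Add(2, Rational(-4, 3)), -1)), 768) = Mul(Add(Rational(441, 19), Pow(Rational(2, 3), -1)), 768) = Mul(Add(Rational(441, 19), Rational(3, 2)), 768) = Mul(Rational(939, 38), 768) = Rational(360576, 19)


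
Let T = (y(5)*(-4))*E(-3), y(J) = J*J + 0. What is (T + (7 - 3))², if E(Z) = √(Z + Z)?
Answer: -59984 - 800*I*√6 ≈ -59984.0 - 1959.6*I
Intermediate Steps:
E(Z) = √2*√Z (E(Z) = √(2*Z) = √2*√Z)
y(J) = J² (y(J) = J² + 0 = J²)
T = -100*I*√6 (T = (5²*(-4))*(√2*√(-3)) = (25*(-4))*(√2*(I*√3)) = -100*I*√6 ≈ -244.95*I)
(T + (7 - 3))² = (-100*I*√6 + (7 - 3))² = (-100*I*√6 + 4)² = (4 - 100*I*√6)²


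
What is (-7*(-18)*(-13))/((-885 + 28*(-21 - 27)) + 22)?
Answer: 1638/2207 ≈ 0.74218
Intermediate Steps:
(-7*(-18)*(-13))/((-885 + 28*(-21 - 27)) + 22) = (126*(-13))/((-885 + 28*(-48)) + 22) = -1638/((-885 - 1344) + 22) = -1638/(-2229 + 22) = -1638/(-2207) = -1638*(-1/2207) = 1638/2207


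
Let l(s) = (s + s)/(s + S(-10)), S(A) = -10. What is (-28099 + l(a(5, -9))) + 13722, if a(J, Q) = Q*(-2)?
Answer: -28745/2 ≈ -14373.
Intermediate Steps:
a(J, Q) = -2*Q
l(s) = 2*s/(-10 + s) (l(s) = (s + s)/(s - 10) = (2*s)/(-10 + s) = 2*s/(-10 + s))
(-28099 + l(a(5, -9))) + 13722 = (-28099 + 2*(-2*(-9))/(-10 - 2*(-9))) + 13722 = (-28099 + 2*18/(-10 + 18)) + 13722 = (-28099 + 2*18/8) + 13722 = (-28099 + 2*18*(⅛)) + 13722 = (-28099 + 9/2) + 13722 = -56189/2 + 13722 = -28745/2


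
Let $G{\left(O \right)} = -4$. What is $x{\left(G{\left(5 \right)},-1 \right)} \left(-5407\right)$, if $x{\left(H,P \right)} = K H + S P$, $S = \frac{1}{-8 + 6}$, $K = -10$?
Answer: $- \frac{437967}{2} \approx -2.1898 \cdot 10^{5}$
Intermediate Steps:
$S = - \frac{1}{2}$ ($S = \frac{1}{-2} = - \frac{1}{2} \approx -0.5$)
$x{\left(H,P \right)} = - 10 H - \frac{P}{2}$
$x{\left(G{\left(5 \right)},-1 \right)} \left(-5407\right) = \left(\left(-10\right) \left(-4\right) - - \frac{1}{2}\right) \left(-5407\right) = \left(40 + \frac{1}{2}\right) \left(-5407\right) = \frac{81}{2} \left(-5407\right) = - \frac{437967}{2}$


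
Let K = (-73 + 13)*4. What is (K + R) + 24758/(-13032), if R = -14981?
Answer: -99192415/6516 ≈ -15223.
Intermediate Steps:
K = -240 (K = -60*4 = -240)
(K + R) + 24758/(-13032) = (-240 - 14981) + 24758/(-13032) = -15221 + 24758*(-1/13032) = -15221 - 12379/6516 = -99192415/6516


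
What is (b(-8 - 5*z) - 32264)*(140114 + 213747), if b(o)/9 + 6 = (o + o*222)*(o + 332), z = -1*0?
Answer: -1852271957782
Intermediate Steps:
z = 0
b(o) = -54 + 2007*o*(332 + o) (b(o) = -54 + 9*((o + o*222)*(o + 332)) = -54 + 9*((o + 222*o)*(332 + o)) = -54 + 9*((223*o)*(332 + o)) = -54 + 9*(223*o*(332 + o)) = -54 + 2007*o*(332 + o))
(b(-8 - 5*z) - 32264)*(140114 + 213747) = ((-54 + 2007*(-8 - 5*0)² + 666324*(-8 - 5*0)) - 32264)*(140114 + 213747) = ((-54 + 2007*(-8 + 0)² + 666324*(-8 + 0)) - 32264)*353861 = ((-54 + 2007*(-8)² + 666324*(-8)) - 32264)*353861 = ((-54 + 2007*64 - 5330592) - 32264)*353861 = ((-54 + 128448 - 5330592) - 32264)*353861 = (-5202198 - 32264)*353861 = -5234462*353861 = -1852271957782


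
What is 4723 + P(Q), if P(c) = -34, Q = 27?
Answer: 4689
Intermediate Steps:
4723 + P(Q) = 4723 - 34 = 4689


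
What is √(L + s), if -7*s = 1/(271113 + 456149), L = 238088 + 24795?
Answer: √6813031143360717114/5090834 ≈ 512.72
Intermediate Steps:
L = 262883
s = -1/5090834 (s = -1/(7*(271113 + 456149)) = -⅐/727262 = -⅐*1/727262 = -1/5090834 ≈ -1.9643e-7)
√(L + s) = √(262883 - 1/5090834) = √(1338293714421/5090834) = √6813031143360717114/5090834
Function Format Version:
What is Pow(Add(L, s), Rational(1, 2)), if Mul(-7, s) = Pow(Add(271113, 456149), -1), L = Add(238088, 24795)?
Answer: Mul(Rational(1, 5090834), Pow(6813031143360717114, Rational(1, 2))) ≈ 512.72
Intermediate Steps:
L = 262883
s = Rational(-1, 5090834) (s = Mul(Rational(-1, 7), Pow(Add(271113, 456149), -1)) = Mul(Rational(-1, 7), Pow(727262, -1)) = Mul(Rational(-1, 7), Rational(1, 727262)) = Rational(-1, 5090834) ≈ -1.9643e-7)
Pow(Add(L, s), Rational(1, 2)) = Pow(Add(262883, Rational(-1, 5090834)), Rational(1, 2)) = Pow(Rational(1338293714421, 5090834), Rational(1, 2)) = Mul(Rational(1, 5090834), Pow(6813031143360717114, Rational(1, 2)))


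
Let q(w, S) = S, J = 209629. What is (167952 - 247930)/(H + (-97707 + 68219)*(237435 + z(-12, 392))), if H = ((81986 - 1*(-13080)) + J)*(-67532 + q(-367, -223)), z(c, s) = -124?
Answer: 79978/27642436493 ≈ 2.8933e-6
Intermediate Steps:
H = -20644609725 (H = ((81986 - 1*(-13080)) + 209629)*(-67532 - 223) = ((81986 + 13080) + 209629)*(-67755) = (95066 + 209629)*(-67755) = 304695*(-67755) = -20644609725)
(167952 - 247930)/(H + (-97707 + 68219)*(237435 + z(-12, 392))) = (167952 - 247930)/(-20644609725 + (-97707 + 68219)*(237435 - 124)) = -79978/(-20644609725 - 29488*237311) = -79978/(-20644609725 - 6997826768) = -79978/(-27642436493) = -79978*(-1/27642436493) = 79978/27642436493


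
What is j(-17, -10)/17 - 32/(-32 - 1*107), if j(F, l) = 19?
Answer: 3185/2363 ≈ 1.3479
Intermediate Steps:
j(-17, -10)/17 - 32/(-32 - 1*107) = 19/17 - 32/(-32 - 1*107) = 19*(1/17) - 32/(-32 - 107) = 19/17 - 32/(-139) = 19/17 - 32*(-1/139) = 19/17 + 32/139 = 3185/2363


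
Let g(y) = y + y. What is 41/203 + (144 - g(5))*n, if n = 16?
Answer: 435273/203 ≈ 2144.2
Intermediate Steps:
g(y) = 2*y
41/203 + (144 - g(5))*n = 41/203 + (144 - 2*5)*16 = 41*(1/203) + (144 - 1*10)*16 = 41/203 + (144 - 10)*16 = 41/203 + 134*16 = 41/203 + 2144 = 435273/203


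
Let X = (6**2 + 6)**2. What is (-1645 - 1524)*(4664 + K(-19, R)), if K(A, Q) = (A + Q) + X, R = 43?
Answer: -20446388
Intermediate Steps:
X = 1764 (X = (36 + 6)**2 = 42**2 = 1764)
K(A, Q) = 1764 + A + Q (K(A, Q) = (A + Q) + 1764 = 1764 + A + Q)
(-1645 - 1524)*(4664 + K(-19, R)) = (-1645 - 1524)*(4664 + (1764 - 19 + 43)) = -3169*(4664 + 1788) = -3169*6452 = -20446388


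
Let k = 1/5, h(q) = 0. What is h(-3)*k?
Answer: 0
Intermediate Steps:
k = ⅕ ≈ 0.20000
h(-3)*k = 0*(⅕) = 0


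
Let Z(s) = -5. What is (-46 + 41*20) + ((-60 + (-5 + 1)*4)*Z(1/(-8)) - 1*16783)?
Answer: -15629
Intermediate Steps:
(-46 + 41*20) + ((-60 + (-5 + 1)*4)*Z(1/(-8)) - 1*16783) = (-46 + 41*20) + ((-60 + (-5 + 1)*4)*(-5) - 1*16783) = (-46 + 820) + ((-60 - 4*4)*(-5) - 16783) = 774 + ((-60 - 16)*(-5) - 16783) = 774 + (-76*(-5) - 16783) = 774 + (380 - 16783) = 774 - 16403 = -15629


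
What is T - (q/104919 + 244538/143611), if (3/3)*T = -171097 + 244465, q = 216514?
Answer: 1105417240965836/15067522509 ≈ 73364.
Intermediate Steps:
T = 73368 (T = -171097 + 244465 = 73368)
T - (q/104919 + 244538/143611) = 73368 - (216514/104919 + 244538/143611) = 73368 - 1*56750474476/15067522509 = 73368 - 56750474476/15067522509 = 1105417240965836/15067522509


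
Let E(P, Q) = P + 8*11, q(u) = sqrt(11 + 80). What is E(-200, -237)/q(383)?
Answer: -16*sqrt(91)/13 ≈ -11.741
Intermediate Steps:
q(u) = sqrt(91)
E(P, Q) = 88 + P (E(P, Q) = P + 88 = 88 + P)
E(-200, -237)/q(383) = (88 - 200)/(sqrt(91)) = -16*sqrt(91)/13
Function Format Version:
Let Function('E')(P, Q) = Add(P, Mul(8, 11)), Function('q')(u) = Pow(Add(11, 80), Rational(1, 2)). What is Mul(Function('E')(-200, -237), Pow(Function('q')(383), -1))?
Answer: Mul(Rational(-16, 13), Pow(91, Rational(1, 2))) ≈ -11.741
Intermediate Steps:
Function('q')(u) = Pow(91, Rational(1, 2))
Function('E')(P, Q) = Add(88, P) (Function('E')(P, Q) = Add(P, 88) = Add(88, P))
Mul(Function('E')(-200, -237), Pow(Function('q')(383), -1)) = Mul(Add(88, -200), Pow(Pow(91, Rational(1, 2)), -1)) = Mul(-112, Mul(Rational(1, 91), Pow(91, Rational(1, 2)))) = Mul(Rational(-16, 13), Pow(91, Rational(1, 2)))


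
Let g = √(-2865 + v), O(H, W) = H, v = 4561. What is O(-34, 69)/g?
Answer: -17*√106/212 ≈ -0.82559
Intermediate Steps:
g = 4*√106 (g = √(-2865 + 4561) = √1696 = 4*√106 ≈ 41.182)
O(-34, 69)/g = -34*√106/424 = -17*√106/212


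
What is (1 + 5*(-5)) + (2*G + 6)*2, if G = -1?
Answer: -16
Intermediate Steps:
(1 + 5*(-5)) + (2*G + 6)*2 = (1 + 5*(-5)) + (2*(-1) + 6)*2 = (1 - 25) + (-2 + 6)*2 = -24 + 4*2 = -24 + 8 = -16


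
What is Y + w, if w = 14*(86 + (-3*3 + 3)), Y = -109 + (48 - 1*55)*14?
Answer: 913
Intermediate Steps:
Y = -207 (Y = -109 + (48 - 55)*14 = -109 - 7*14 = -109 - 98 = -207)
w = 1120 (w = 14*(86 + (-9 + 3)) = 14*(86 - 6) = 14*80 = 1120)
Y + w = -207 + 1120 = 913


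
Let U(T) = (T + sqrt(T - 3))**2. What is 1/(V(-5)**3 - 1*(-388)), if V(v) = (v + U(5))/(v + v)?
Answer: 5689875/2063450911 + 258125*sqrt(2)/2063450911 ≈ 0.0029344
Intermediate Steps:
U(T) = (T + sqrt(-3 + T))**2
V(v) = (v + (5 + sqrt(2))**2)/(2*v) (V(v) = (v + (5 + sqrt(-3 + 5))**2)/(v + v) = (v + (5 + sqrt(2))**2)/((2*v)) = (v + (5 + sqrt(2))**2)*(1/(2*v)) = (v + (5 + sqrt(2))**2)/(2*v))
1/(V(-5)**3 - 1*(-388)) = 1/(((1/2)*(-5 + (5 + sqrt(2))**2)/(-5))**3 - 1*(-388)) = 1/(((1/2)*(-1/5)*(-5 + (5 + sqrt(2))**2))**3 + 388) = 1/((1/2 - (5 + sqrt(2))**2/10)**3 + 388) = 1/(388 + (1/2 - (5 + sqrt(2))**2/10)**3)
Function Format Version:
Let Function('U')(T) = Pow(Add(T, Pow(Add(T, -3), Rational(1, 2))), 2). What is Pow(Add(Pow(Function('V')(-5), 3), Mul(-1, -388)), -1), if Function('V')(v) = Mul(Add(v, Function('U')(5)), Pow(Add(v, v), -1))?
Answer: Add(Rational(5689875, 2063450911), Mul(Rational(258125, 2063450911), Pow(2, Rational(1, 2)))) ≈ 0.0029344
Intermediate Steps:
Function('U')(T) = Pow(Add(T, Pow(Add(-3, T), Rational(1, 2))), 2)
Function('V')(v) = Mul(Rational(1, 2), Pow(v, -1), Add(v, Pow(Add(5, Pow(2, Rational(1, 2))), 2))) (Function('V')(v) = Mul(Add(v, Pow(Add(5, Pow(Add(-3, 5), Rational(1, 2))), 2)), Pow(Add(v, v), -1)) = Mul(Add(v, Pow(Add(5, Pow(2, Rational(1, 2))), 2)), Pow(Mul(2, v), -1)) = Mul(Add(v, Pow(Add(5, Pow(2, Rational(1, 2))), 2)), Mul(Rational(1, 2), Pow(v, -1))) = Mul(Rational(1, 2), Pow(v, -1), Add(v, Pow(Add(5, Pow(2, Rational(1, 2))), 2))))
Pow(Add(Pow(Function('V')(-5), 3), Mul(-1, -388)), -1) = Pow(Add(Pow(Mul(Rational(1, 2), Pow(-5, -1), Add(-5, Pow(Add(5, Pow(2, Rational(1, 2))), 2))), 3), Mul(-1, -388)), -1) = Pow(Add(Pow(Mul(Rational(1, 2), Rational(-1, 5), Add(-5, Pow(Add(5, Pow(2, Rational(1, 2))), 2))), 3), 388), -1) = Pow(Add(Pow(Add(Rational(1, 2), Mul(Rational(-1, 10), Pow(Add(5, Pow(2, Rational(1, 2))), 2))), 3), 388), -1) = Pow(Add(388, Pow(Add(Rational(1, 2), Mul(Rational(-1, 10), Pow(Add(5, Pow(2, Rational(1, 2))), 2))), 3)), -1)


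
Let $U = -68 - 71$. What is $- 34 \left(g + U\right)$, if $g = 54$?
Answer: $2890$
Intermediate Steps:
$U = -139$ ($U = -68 - 71 = -139$)
$- 34 \left(g + U\right) = - 34 \left(54 - 139\right) = \left(-34\right) \left(-85\right) = 2890$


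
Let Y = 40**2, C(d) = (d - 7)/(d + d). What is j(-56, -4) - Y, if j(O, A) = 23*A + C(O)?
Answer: -27063/16 ≈ -1691.4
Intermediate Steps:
C(d) = (-7 + d)/(2*d) (C(d) = (-7 + d)/((2*d)) = (-7 + d)*(1/(2*d)) = (-7 + d)/(2*d))
Y = 1600
j(O, A) = 23*A + (-7 + O)/(2*O)
j(-56, -4) - Y = (1/2)*(-7 - 56 + 46*(-4)*(-56))/(-56) - 1*1600 = (1/2)*(-1/56)*(-7 - 56 + 10304) - 1600 = (1/2)*(-1/56)*10241 - 1600 = -1463/16 - 1600 = -27063/16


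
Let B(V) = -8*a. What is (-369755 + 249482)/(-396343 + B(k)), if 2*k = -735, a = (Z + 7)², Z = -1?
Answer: 120273/396631 ≈ 0.30324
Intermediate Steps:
a = 36 (a = (-1 + 7)² = 6² = 36)
k = -735/2 (k = (½)*(-735) = -735/2 ≈ -367.50)
B(V) = -288 (B(V) = -8*36 = -288)
(-369755 + 249482)/(-396343 + B(k)) = (-369755 + 249482)/(-396343 - 288) = -120273/(-396631) = -120273*(-1/396631) = 120273/396631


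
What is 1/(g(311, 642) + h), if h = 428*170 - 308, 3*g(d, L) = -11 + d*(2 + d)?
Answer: 1/104896 ≈ 9.5333e-6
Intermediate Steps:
g(d, L) = -11/3 + d*(2 + d)/3 (g(d, L) = (-11 + d*(2 + d))/3 = -11/3 + d*(2 + d)/3)
h = 72452 (h = 72760 - 308 = 72452)
1/(g(311, 642) + h) = 1/((-11/3 + (⅓)*311² + (⅔)*311) + 72452) = 1/((-11/3 + (⅓)*96721 + 622/3) + 72452) = 1/((-11/3 + 96721/3 + 622/3) + 72452) = 1/(32444 + 72452) = 1/104896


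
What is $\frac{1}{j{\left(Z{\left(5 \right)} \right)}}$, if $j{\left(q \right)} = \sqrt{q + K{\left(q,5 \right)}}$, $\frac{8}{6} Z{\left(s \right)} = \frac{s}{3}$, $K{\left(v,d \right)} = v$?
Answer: $\frac{\sqrt{10}}{5} \approx 0.63246$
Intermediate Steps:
$Z{\left(s \right)} = \frac{s}{4}$ ($Z{\left(s \right)} = \frac{3 \frac{s}{3}}{4} = \frac{s}{4}$)
$j{\left(q \right)} = \sqrt{2} \sqrt{q}$ ($j{\left(q \right)} = \sqrt{q + q} = \sqrt{2 q} = \sqrt{2} \sqrt{q}$)
$\frac{1}{j{\left(Z{\left(5 \right)} \right)}} = \frac{1}{\sqrt{2} \sqrt{\frac{1}{4} \cdot 5}} = \frac{1}{\sqrt{2} \sqrt{\frac{5}{4}}} = \frac{1}{\sqrt{2} \frac{\sqrt{5}}{2}} = \frac{1}{\frac{1}{2} \sqrt{10}} = \frac{\sqrt{10}}{5}$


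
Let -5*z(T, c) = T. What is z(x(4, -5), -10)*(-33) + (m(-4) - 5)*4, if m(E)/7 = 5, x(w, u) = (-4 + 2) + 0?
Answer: 534/5 ≈ 106.80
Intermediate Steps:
x(w, u) = -2 (x(w, u) = -2 + 0 = -2)
m(E) = 35 (m(E) = 7*5 = 35)
z(T, c) = -T/5
z(x(4, -5), -10)*(-33) + (m(-4) - 5)*4 = -⅕*(-2)*(-33) + (35 - 5)*4 = (⅖)*(-33) + 30*4 = -66/5 + 120 = 534/5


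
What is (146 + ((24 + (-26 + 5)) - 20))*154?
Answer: 19866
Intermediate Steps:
(146 + ((24 + (-26 + 5)) - 20))*154 = (146 + ((24 - 21) - 20))*154 = (146 + (3 - 20))*154 = (146 - 17)*154 = 129*154 = 19866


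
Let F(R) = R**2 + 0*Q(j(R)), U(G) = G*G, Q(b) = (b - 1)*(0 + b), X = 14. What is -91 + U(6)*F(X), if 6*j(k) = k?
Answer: 6965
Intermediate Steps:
j(k) = k/6
Q(b) = b*(-1 + b) (Q(b) = (-1 + b)*b = b*(-1 + b))
U(G) = G**2
F(R) = R**2 (F(R) = R**2 + 0*((R/6)*(-1 + R/6)) = R**2 + 0*(R*(-1 + R/6)/6) = R**2 + 0 = R**2)
-91 + U(6)*F(X) = -91 + 6**2*14**2 = -91 + 36*196 = -91 + 7056 = 6965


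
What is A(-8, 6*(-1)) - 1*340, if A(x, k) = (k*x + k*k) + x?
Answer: -264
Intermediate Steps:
A(x, k) = x + k² + k*x (A(x, k) = (k*x + k²) + x = (k² + k*x) + x = x + k² + k*x)
A(-8, 6*(-1)) - 1*340 = (-8 + (6*(-1))² + (6*(-1))*(-8)) - 1*340 = (-8 + (-6)² - 6*(-8)) - 340 = (-8 + 36 + 48) - 340 = 76 - 340 = -264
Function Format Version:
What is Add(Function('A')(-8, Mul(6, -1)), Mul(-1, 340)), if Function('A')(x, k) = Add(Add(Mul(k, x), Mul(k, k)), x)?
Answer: -264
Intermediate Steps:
Function('A')(x, k) = Add(x, Pow(k, 2), Mul(k, x)) (Function('A')(x, k) = Add(Add(Mul(k, x), Pow(k, 2)), x) = Add(Add(Pow(k, 2), Mul(k, x)), x) = Add(x, Pow(k, 2), Mul(k, x)))
Add(Function('A')(-8, Mul(6, -1)), Mul(-1, 340)) = Add(Add(-8, Pow(Mul(6, -1), 2), Mul(Mul(6, -1), -8)), Mul(-1, 340)) = Add(Add(-8, Pow(-6, 2), Mul(-6, -8)), -340) = Add(Add(-8, 36, 48), -340) = Add(76, -340) = -264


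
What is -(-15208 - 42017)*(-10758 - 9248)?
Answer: -1144843350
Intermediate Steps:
-(-15208 - 42017)*(-10758 - 9248) = -(-57225)*(-20006) = -1*1144843350 = -1144843350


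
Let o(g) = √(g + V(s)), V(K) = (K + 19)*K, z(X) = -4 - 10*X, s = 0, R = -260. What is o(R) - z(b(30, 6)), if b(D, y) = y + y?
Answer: 124 + 2*I*√65 ≈ 124.0 + 16.125*I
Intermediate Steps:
b(D, y) = 2*y
V(K) = K*(19 + K) (V(K) = (19 + K)*K = K*(19 + K))
o(g) = √g (o(g) = √(g + 0*(19 + 0)) = √(g + 0*19) = √(g + 0) = √g)
o(R) - z(b(30, 6)) = √(-260) - (-4 - 20*6) = 2*I*√65 - (-4 - 10*12) = 2*I*√65 - (-4 - 120) = 2*I*√65 - 1*(-124) = 2*I*√65 + 124 = 124 + 2*I*√65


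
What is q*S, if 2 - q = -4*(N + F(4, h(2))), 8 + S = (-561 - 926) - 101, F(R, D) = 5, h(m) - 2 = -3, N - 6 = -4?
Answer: -47880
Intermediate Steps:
N = 2 (N = 6 - 4 = 2)
h(m) = -1 (h(m) = 2 - 3 = -1)
S = -1596 (S = -8 + ((-561 - 926) - 101) = -8 + (-1487 - 101) = -8 - 1588 = -1596)
q = 30 (q = 2 - (-4)*(2 + 5) = 2 - (-4)*7 = 2 - 1*(-28) = 2 + 28 = 30)
q*S = 30*(-1596) = -47880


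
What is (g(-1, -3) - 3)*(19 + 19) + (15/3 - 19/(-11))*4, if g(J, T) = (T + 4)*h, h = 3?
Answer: 296/11 ≈ 26.909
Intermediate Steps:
g(J, T) = 12 + 3*T (g(J, T) = (T + 4)*3 = (4 + T)*3 = 12 + 3*T)
(g(-1, -3) - 3)*(19 + 19) + (15/3 - 19/(-11))*4 = ((12 + 3*(-3)) - 3)*(19 + 19) + (15/3 - 19/(-11))*4 = ((12 - 9) - 3)*38 + (15*(⅓) - 19*(-1/11))*4 = (3 - 3)*38 + (5 + 19/11)*4 = 0*38 + (74/11)*4 = 0 + 296/11 = 296/11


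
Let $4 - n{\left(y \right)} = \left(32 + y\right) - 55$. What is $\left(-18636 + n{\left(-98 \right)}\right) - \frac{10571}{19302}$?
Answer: $- \frac{357309893}{19302} \approx -18512.0$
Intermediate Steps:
$n{\left(y \right)} = 27 - y$ ($n{\left(y \right)} = 4 - \left(\left(32 + y\right) - 55\right) = 4 - \left(-23 + y\right) = 27 - y$)
$\left(-18636 + n{\left(-98 \right)}\right) - \frac{10571}{19302} = \left(-18636 + \left(27 - -98\right)\right) - \frac{10571}{19302} = \left(-18636 + \left(27 + 98\right)\right) - \frac{10571}{19302} = \left(-18636 + 125\right) - \frac{10571}{19302} = -18511 - \frac{10571}{19302} = - \frac{357309893}{19302}$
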